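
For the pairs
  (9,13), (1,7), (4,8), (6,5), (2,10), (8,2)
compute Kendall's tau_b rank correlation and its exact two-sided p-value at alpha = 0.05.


Step 1: Enumerate the 15 unordered pairs (i,j) with i<j and classify each by sign(x_j-x_i) * sign(y_j-y_i).
  (1,2):dx=-8,dy=-6->C; (1,3):dx=-5,dy=-5->C; (1,4):dx=-3,dy=-8->C; (1,5):dx=-7,dy=-3->C
  (1,6):dx=-1,dy=-11->C; (2,3):dx=+3,dy=+1->C; (2,4):dx=+5,dy=-2->D; (2,5):dx=+1,dy=+3->C
  (2,6):dx=+7,dy=-5->D; (3,4):dx=+2,dy=-3->D; (3,5):dx=-2,dy=+2->D; (3,6):dx=+4,dy=-6->D
  (4,5):dx=-4,dy=+5->D; (4,6):dx=+2,dy=-3->D; (5,6):dx=+6,dy=-8->D
Step 2: C = 7, D = 8, total pairs = 15.
Step 3: tau = (C - D)/(n(n-1)/2) = (7 - 8)/15 = -0.066667.
Step 4: Exact two-sided p-value (enumerate n! = 720 permutations of y under H0): p = 1.000000.
Step 5: alpha = 0.05. fail to reject H0.

tau_b = -0.0667 (C=7, D=8), p = 1.000000, fail to reject H0.


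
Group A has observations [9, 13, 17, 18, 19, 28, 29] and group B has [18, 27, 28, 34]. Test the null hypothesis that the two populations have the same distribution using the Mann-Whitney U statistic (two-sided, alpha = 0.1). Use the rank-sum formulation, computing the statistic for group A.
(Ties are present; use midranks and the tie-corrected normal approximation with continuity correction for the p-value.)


Step 1: Combine and sort all 11 observations; assign midranks.
sorted (value, group): (9,X), (13,X), (17,X), (18,X), (18,Y), (19,X), (27,Y), (28,X), (28,Y), (29,X), (34,Y)
ranks: 9->1, 13->2, 17->3, 18->4.5, 18->4.5, 19->6, 27->7, 28->8.5, 28->8.5, 29->10, 34->11
Step 2: Rank sum for X: R1 = 1 + 2 + 3 + 4.5 + 6 + 8.5 + 10 = 35.
Step 3: U_X = R1 - n1(n1+1)/2 = 35 - 7*8/2 = 35 - 28 = 7.
       U_Y = n1*n2 - U_X = 28 - 7 = 21.
Step 4: Ties are present, so use the tie-corrected normal approximation (with continuity correction) for the p-value.
Step 5: p-value = 0.217200; compare to alpha = 0.1. fail to reject H0.

U_X = 7, p = 0.217200, fail to reject H0 at alpha = 0.1.


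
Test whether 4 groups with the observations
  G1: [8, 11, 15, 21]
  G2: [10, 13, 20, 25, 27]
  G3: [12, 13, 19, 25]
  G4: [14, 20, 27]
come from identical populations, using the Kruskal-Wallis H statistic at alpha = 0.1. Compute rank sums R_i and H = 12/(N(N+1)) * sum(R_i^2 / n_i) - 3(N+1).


Step 1: Combine all N = 16 observations and assign midranks.
sorted (value, group, rank): (8,G1,1), (10,G2,2), (11,G1,3), (12,G3,4), (13,G2,5.5), (13,G3,5.5), (14,G4,7), (15,G1,8), (19,G3,9), (20,G2,10.5), (20,G4,10.5), (21,G1,12), (25,G2,13.5), (25,G3,13.5), (27,G2,15.5), (27,G4,15.5)
Step 2: Sum ranks within each group.
R_1 = 24 (n_1 = 4)
R_2 = 47 (n_2 = 5)
R_3 = 32 (n_3 = 4)
R_4 = 33 (n_4 = 3)
Step 3: H = 12/(N(N+1)) * sum(R_i^2/n_i) - 3(N+1)
     = 12/(16*17) * (24^2/4 + 47^2/5 + 32^2/4 + 33^2/3) - 3*17
     = 0.044118 * 1204.8 - 51
     = 2.152941.
Step 4: Ties present; correction factor C = 1 - 24/(16^3 - 16) = 0.994118. Corrected H = 2.152941 / 0.994118 = 2.165680.
Step 5: Under H0, H ~ chi^2(3); p-value = 0.538740.
Step 6: alpha = 0.1. fail to reject H0.

H = 2.1657, df = 3, p = 0.538740, fail to reject H0.


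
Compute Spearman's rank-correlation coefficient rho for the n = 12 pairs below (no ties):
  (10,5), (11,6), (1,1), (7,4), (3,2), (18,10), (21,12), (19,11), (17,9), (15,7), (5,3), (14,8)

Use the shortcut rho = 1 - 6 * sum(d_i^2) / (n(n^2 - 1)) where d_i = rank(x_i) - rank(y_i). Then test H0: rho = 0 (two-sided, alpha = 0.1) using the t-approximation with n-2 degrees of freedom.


Step 1: Rank x and y separately (midranks; no ties here).
rank(x): 10->5, 11->6, 1->1, 7->4, 3->2, 18->10, 21->12, 19->11, 17->9, 15->8, 5->3, 14->7
rank(y): 5->5, 6->6, 1->1, 4->4, 2->2, 10->10, 12->12, 11->11, 9->9, 7->7, 3->3, 8->8
Step 2: d_i = R_x(i) - R_y(i); compute d_i^2.
  (5-5)^2=0, (6-6)^2=0, (1-1)^2=0, (4-4)^2=0, (2-2)^2=0, (10-10)^2=0, (12-12)^2=0, (11-11)^2=0, (9-9)^2=0, (8-7)^2=1, (3-3)^2=0, (7-8)^2=1
sum(d^2) = 2.
Step 3: rho = 1 - 6*2 / (12*(12^2 - 1)) = 1 - 12/1716 = 0.993007.
Step 4: Under H0, t = rho * sqrt((n-2)/(1-rho^2)) = 26.5990 ~ t(10).
Step 5: Two-sided p-value from the t-distribution with 10 df = 0.000000.
Step 6: alpha = 0.1. reject H0.

rho = 0.9930, p = 0.000000, reject H0 at alpha = 0.1.


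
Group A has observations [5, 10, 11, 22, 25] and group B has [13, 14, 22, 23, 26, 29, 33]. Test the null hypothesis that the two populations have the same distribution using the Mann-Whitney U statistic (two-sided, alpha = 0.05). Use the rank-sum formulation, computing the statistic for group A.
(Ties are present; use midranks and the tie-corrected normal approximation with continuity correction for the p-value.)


Step 1: Combine and sort all 12 observations; assign midranks.
sorted (value, group): (5,X), (10,X), (11,X), (13,Y), (14,Y), (22,X), (22,Y), (23,Y), (25,X), (26,Y), (29,Y), (33,Y)
ranks: 5->1, 10->2, 11->3, 13->4, 14->5, 22->6.5, 22->6.5, 23->8, 25->9, 26->10, 29->11, 33->12
Step 2: Rank sum for X: R1 = 1 + 2 + 3 + 6.5 + 9 = 21.5.
Step 3: U_X = R1 - n1(n1+1)/2 = 21.5 - 5*6/2 = 21.5 - 15 = 6.5.
       U_Y = n1*n2 - U_X = 35 - 6.5 = 28.5.
Step 4: Ties are present, so use the tie-corrected normal approximation (with continuity correction) for the p-value.
Step 5: p-value = 0.087602; compare to alpha = 0.05. fail to reject H0.

U_X = 6.5, p = 0.087602, fail to reject H0 at alpha = 0.05.


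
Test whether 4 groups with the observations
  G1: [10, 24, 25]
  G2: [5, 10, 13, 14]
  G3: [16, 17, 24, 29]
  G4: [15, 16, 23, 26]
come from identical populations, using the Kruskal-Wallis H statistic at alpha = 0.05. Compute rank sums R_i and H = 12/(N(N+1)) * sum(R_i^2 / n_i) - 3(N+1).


Step 1: Combine all N = 15 observations and assign midranks.
sorted (value, group, rank): (5,G2,1), (10,G1,2.5), (10,G2,2.5), (13,G2,4), (14,G2,5), (15,G4,6), (16,G3,7.5), (16,G4,7.5), (17,G3,9), (23,G4,10), (24,G1,11.5), (24,G3,11.5), (25,G1,13), (26,G4,14), (29,G3,15)
Step 2: Sum ranks within each group.
R_1 = 27 (n_1 = 3)
R_2 = 12.5 (n_2 = 4)
R_3 = 43 (n_3 = 4)
R_4 = 37.5 (n_4 = 4)
Step 3: H = 12/(N(N+1)) * sum(R_i^2/n_i) - 3(N+1)
     = 12/(15*16) * (27^2/3 + 12.5^2/4 + 43^2/4 + 37.5^2/4) - 3*16
     = 0.050000 * 1095.88 - 48
     = 6.793750.
Step 4: Ties present; correction factor C = 1 - 18/(15^3 - 15) = 0.994643. Corrected H = 6.793750 / 0.994643 = 6.830341.
Step 5: Under H0, H ~ chi^2(3); p-value = 0.077507.
Step 6: alpha = 0.05. fail to reject H0.

H = 6.8303, df = 3, p = 0.077507, fail to reject H0.


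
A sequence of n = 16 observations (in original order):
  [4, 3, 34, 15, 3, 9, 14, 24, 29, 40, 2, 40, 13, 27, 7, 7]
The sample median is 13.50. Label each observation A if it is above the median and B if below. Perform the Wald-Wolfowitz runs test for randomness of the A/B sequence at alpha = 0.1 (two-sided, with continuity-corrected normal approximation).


Step 1: Compute median = 13.50; label A = above, B = below.
Labels in order: BBAABBAAAABABABB  (n_A = 8, n_B = 8)
Step 2: Count runs R = 9.
Step 3: Under H0 (random ordering), E[R] = 2*n_A*n_B/(n_A+n_B) + 1 = 2*8*8/16 + 1 = 9.0000.
        Var[R] = 2*n_A*n_B*(2*n_A*n_B - n_A - n_B) / ((n_A+n_B)^2 * (n_A+n_B-1)) = 14336/3840 = 3.7333.
        SD[R] = 1.9322.
Step 4: R = E[R], so z = 0 with no continuity correction.
Step 5: Two-sided p-value via normal approximation = 2*(1 - Phi(|z|)) = 1.000000.
Step 6: alpha = 0.1. fail to reject H0.

R = 9, z = 0.0000, p = 1.000000, fail to reject H0.


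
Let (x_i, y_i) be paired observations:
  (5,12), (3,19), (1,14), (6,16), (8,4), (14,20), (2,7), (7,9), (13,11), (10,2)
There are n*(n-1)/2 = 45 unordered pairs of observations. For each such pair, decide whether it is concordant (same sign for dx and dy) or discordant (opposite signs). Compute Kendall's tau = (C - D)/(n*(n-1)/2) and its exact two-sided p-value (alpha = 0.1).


Step 1: Enumerate the 45 unordered pairs (i,j) with i<j and classify each by sign(x_j-x_i) * sign(y_j-y_i).
  (1,2):dx=-2,dy=+7->D; (1,3):dx=-4,dy=+2->D; (1,4):dx=+1,dy=+4->C; (1,5):dx=+3,dy=-8->D
  (1,6):dx=+9,dy=+8->C; (1,7):dx=-3,dy=-5->C; (1,8):dx=+2,dy=-3->D; (1,9):dx=+8,dy=-1->D
  (1,10):dx=+5,dy=-10->D; (2,3):dx=-2,dy=-5->C; (2,4):dx=+3,dy=-3->D; (2,5):dx=+5,dy=-15->D
  (2,6):dx=+11,dy=+1->C; (2,7):dx=-1,dy=-12->C; (2,8):dx=+4,dy=-10->D; (2,9):dx=+10,dy=-8->D
  (2,10):dx=+7,dy=-17->D; (3,4):dx=+5,dy=+2->C; (3,5):dx=+7,dy=-10->D; (3,6):dx=+13,dy=+6->C
  (3,7):dx=+1,dy=-7->D; (3,8):dx=+6,dy=-5->D; (3,9):dx=+12,dy=-3->D; (3,10):dx=+9,dy=-12->D
  (4,5):dx=+2,dy=-12->D; (4,6):dx=+8,dy=+4->C; (4,7):dx=-4,dy=-9->C; (4,8):dx=+1,dy=-7->D
  (4,9):dx=+7,dy=-5->D; (4,10):dx=+4,dy=-14->D; (5,6):dx=+6,dy=+16->C; (5,7):dx=-6,dy=+3->D
  (5,8):dx=-1,dy=+5->D; (5,9):dx=+5,dy=+7->C; (5,10):dx=+2,dy=-2->D; (6,7):dx=-12,dy=-13->C
  (6,8):dx=-7,dy=-11->C; (6,9):dx=-1,dy=-9->C; (6,10):dx=-4,dy=-18->C; (7,8):dx=+5,dy=+2->C
  (7,9):dx=+11,dy=+4->C; (7,10):dx=+8,dy=-5->D; (8,9):dx=+6,dy=+2->C; (8,10):dx=+3,dy=-7->D
  (9,10):dx=-3,dy=-9->C
Step 2: C = 20, D = 25, total pairs = 45.
Step 3: tau = (C - D)/(n(n-1)/2) = (20 - 25)/45 = -0.111111.
Step 4: Exact two-sided p-value (enumerate n! = 3628800 permutations of y under H0): p = 0.727490.
Step 5: alpha = 0.1. fail to reject H0.

tau_b = -0.1111 (C=20, D=25), p = 0.727490, fail to reject H0.


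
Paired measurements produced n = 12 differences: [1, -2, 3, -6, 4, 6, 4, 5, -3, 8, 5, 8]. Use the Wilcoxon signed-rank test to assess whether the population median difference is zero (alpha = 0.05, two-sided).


Step 1: Drop any zero differences (none here) and take |d_i|.
|d| = [1, 2, 3, 6, 4, 6, 4, 5, 3, 8, 5, 8]
Step 2: Midrank |d_i| (ties get averaged ranks).
ranks: |1|->1, |2|->2, |3|->3.5, |6|->9.5, |4|->5.5, |6|->9.5, |4|->5.5, |5|->7.5, |3|->3.5, |8|->11.5, |5|->7.5, |8|->11.5
Step 3: Attach original signs; sum ranks with positive sign and with negative sign.
W+ = 1 + 3.5 + 5.5 + 9.5 + 5.5 + 7.5 + 11.5 + 7.5 + 11.5 = 63
W- = 2 + 9.5 + 3.5 = 15
(Check: W+ + W- = 78 should equal n(n+1)/2 = 78.)
Step 4: Test statistic W = min(W+, W-) = 15.
Step 5: Ties in |d|, so use the tie-corrected normal approximation.
        E[W] = n(n+1)/4 = 12*13/4 = 39.
        Tie groups: |d|=3 (t=2), |d|=4 (t=2), |d|=5 (t=2), |d|=6 (t=2), |d|=8 (t=2); sum(t^3 - t) = 30.
        Var[W] = n(n+1)(2n+1)/24 - sum(t^3-t)/48 = 3900/24 - 30/48 = 161.875.
        z = (W - E[W]) / sqrt(Var[W]) = (15 - 39) / 12.7230 = -1.8863.
        Two-sided p = 2*Phi(z) = 0.059248.
Step 6: alpha = 0.05. fail to reject H0.

W+ = 63, W- = 15, W = min = 15, p = 0.059248, fail to reject H0.


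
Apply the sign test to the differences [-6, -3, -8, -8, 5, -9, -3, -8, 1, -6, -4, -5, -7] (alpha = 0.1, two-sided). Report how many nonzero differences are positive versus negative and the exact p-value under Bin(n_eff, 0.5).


Step 1: Discard zero differences. Original n = 13; n_eff = number of nonzero differences = 13.
Nonzero differences (with sign): -6, -3, -8, -8, +5, -9, -3, -8, +1, -6, -4, -5, -7
Step 2: Count signs: positive = 2, negative = 11.
Step 3: Under H0: P(positive) = 0.5, so the number of positives S ~ Bin(13, 0.5).
Step 4: Two-sided exact p-value = sum of Bin(13,0.5) probabilities at or below the observed probability = 0.022461.
Step 5: alpha = 0.1. reject H0.

n_eff = 13, pos = 2, neg = 11, p = 0.022461, reject H0.


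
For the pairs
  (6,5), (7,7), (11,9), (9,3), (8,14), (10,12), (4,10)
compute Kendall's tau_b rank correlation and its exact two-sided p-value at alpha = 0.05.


Step 1: Enumerate the 21 unordered pairs (i,j) with i<j and classify each by sign(x_j-x_i) * sign(y_j-y_i).
  (1,2):dx=+1,dy=+2->C; (1,3):dx=+5,dy=+4->C; (1,4):dx=+3,dy=-2->D; (1,5):dx=+2,dy=+9->C
  (1,6):dx=+4,dy=+7->C; (1,7):dx=-2,dy=+5->D; (2,3):dx=+4,dy=+2->C; (2,4):dx=+2,dy=-4->D
  (2,5):dx=+1,dy=+7->C; (2,6):dx=+3,dy=+5->C; (2,7):dx=-3,dy=+3->D; (3,4):dx=-2,dy=-6->C
  (3,5):dx=-3,dy=+5->D; (3,6):dx=-1,dy=+3->D; (3,7):dx=-7,dy=+1->D; (4,5):dx=-1,dy=+11->D
  (4,6):dx=+1,dy=+9->C; (4,7):dx=-5,dy=+7->D; (5,6):dx=+2,dy=-2->D; (5,7):dx=-4,dy=-4->C
  (6,7):dx=-6,dy=-2->C
Step 2: C = 11, D = 10, total pairs = 21.
Step 3: tau = (C - D)/(n(n-1)/2) = (11 - 10)/21 = 0.047619.
Step 4: Exact two-sided p-value (enumerate n! = 5040 permutations of y under H0): p = 1.000000.
Step 5: alpha = 0.05. fail to reject H0.

tau_b = 0.0476 (C=11, D=10), p = 1.000000, fail to reject H0.


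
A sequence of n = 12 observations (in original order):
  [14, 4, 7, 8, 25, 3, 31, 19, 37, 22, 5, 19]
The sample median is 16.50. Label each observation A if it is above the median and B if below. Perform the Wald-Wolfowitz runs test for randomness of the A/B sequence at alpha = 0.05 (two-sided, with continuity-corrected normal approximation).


Step 1: Compute median = 16.50; label A = above, B = below.
Labels in order: BBBBABAAAABA  (n_A = 6, n_B = 6)
Step 2: Count runs R = 6.
Step 3: Under H0 (random ordering), E[R] = 2*n_A*n_B/(n_A+n_B) + 1 = 2*6*6/12 + 1 = 7.0000.
        Var[R] = 2*n_A*n_B*(2*n_A*n_B - n_A - n_B) / ((n_A+n_B)^2 * (n_A+n_B-1)) = 4320/1584 = 2.7273.
        SD[R] = 1.6514.
Step 4: Continuity-corrected z = (R + 0.5 - E[R]) / SD[R] = (6 + 0.5 - 7.0000) / 1.6514 = -0.3028.
Step 5: Two-sided p-value via normal approximation = 2*(1 - Phi(|z|)) = 0.762069.
Step 6: alpha = 0.05. fail to reject H0.

R = 6, z = -0.3028, p = 0.762069, fail to reject H0.


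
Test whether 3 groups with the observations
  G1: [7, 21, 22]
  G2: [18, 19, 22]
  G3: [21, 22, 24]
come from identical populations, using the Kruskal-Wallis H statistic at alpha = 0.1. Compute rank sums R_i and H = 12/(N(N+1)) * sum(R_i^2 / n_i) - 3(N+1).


Step 1: Combine all N = 9 observations and assign midranks.
sorted (value, group, rank): (7,G1,1), (18,G2,2), (19,G2,3), (21,G1,4.5), (21,G3,4.5), (22,G1,7), (22,G2,7), (22,G3,7), (24,G3,9)
Step 2: Sum ranks within each group.
R_1 = 12.5 (n_1 = 3)
R_2 = 12 (n_2 = 3)
R_3 = 20.5 (n_3 = 3)
Step 3: H = 12/(N(N+1)) * sum(R_i^2/n_i) - 3(N+1)
     = 12/(9*10) * (12.5^2/3 + 12^2/3 + 20.5^2/3) - 3*10
     = 0.133333 * 240.167 - 30
     = 2.022222.
Step 4: Ties present; correction factor C = 1 - 30/(9^3 - 9) = 0.958333. Corrected H = 2.022222 / 0.958333 = 2.110145.
Step 5: Under H0, H ~ chi^2(2); p-value = 0.348167.
Step 6: alpha = 0.1. fail to reject H0.

H = 2.1101, df = 2, p = 0.348167, fail to reject H0.


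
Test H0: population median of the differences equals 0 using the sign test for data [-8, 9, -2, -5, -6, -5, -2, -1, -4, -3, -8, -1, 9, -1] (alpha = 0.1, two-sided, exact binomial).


Step 1: Discard zero differences. Original n = 14; n_eff = number of nonzero differences = 14.
Nonzero differences (with sign): -8, +9, -2, -5, -6, -5, -2, -1, -4, -3, -8, -1, +9, -1
Step 2: Count signs: positive = 2, negative = 12.
Step 3: Under H0: P(positive) = 0.5, so the number of positives S ~ Bin(14, 0.5).
Step 4: Two-sided exact p-value = sum of Bin(14,0.5) probabilities at or below the observed probability = 0.012939.
Step 5: alpha = 0.1. reject H0.

n_eff = 14, pos = 2, neg = 12, p = 0.012939, reject H0.


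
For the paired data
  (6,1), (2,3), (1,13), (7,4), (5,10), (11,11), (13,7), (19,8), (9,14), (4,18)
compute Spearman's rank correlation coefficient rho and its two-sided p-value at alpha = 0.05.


Step 1: Rank x and y separately (midranks; no ties here).
rank(x): 6->5, 2->2, 1->1, 7->6, 5->4, 11->8, 13->9, 19->10, 9->7, 4->3
rank(y): 1->1, 3->2, 13->8, 4->3, 10->6, 11->7, 7->4, 8->5, 14->9, 18->10
Step 2: d_i = R_x(i) - R_y(i); compute d_i^2.
  (5-1)^2=16, (2-2)^2=0, (1-8)^2=49, (6-3)^2=9, (4-6)^2=4, (8-7)^2=1, (9-4)^2=25, (10-5)^2=25, (7-9)^2=4, (3-10)^2=49
sum(d^2) = 182.
Step 3: rho = 1 - 6*182 / (10*(10^2 - 1)) = 1 - 1092/990 = -0.103030.
Step 4: Under H0, t = rho * sqrt((n-2)/(1-rho^2)) = -0.2930 ~ t(8).
Step 5: Two-sided p-value from the t-distribution with 8 df = 0.776998.
Step 6: alpha = 0.05. fail to reject H0.

rho = -0.1030, p = 0.776998, fail to reject H0 at alpha = 0.05.


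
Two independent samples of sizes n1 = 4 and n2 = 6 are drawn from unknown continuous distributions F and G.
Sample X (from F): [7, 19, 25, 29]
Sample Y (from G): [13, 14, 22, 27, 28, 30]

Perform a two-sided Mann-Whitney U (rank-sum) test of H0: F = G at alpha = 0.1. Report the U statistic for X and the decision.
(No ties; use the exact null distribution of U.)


Step 1: Combine and sort all 10 observations; assign midranks.
sorted (value, group): (7,X), (13,Y), (14,Y), (19,X), (22,Y), (25,X), (27,Y), (28,Y), (29,X), (30,Y)
ranks: 7->1, 13->2, 14->3, 19->4, 22->5, 25->6, 27->7, 28->8, 29->9, 30->10
Step 2: Rank sum for X: R1 = 1 + 4 + 6 + 9 = 20.
Step 3: U_X = R1 - n1(n1+1)/2 = 20 - 4*5/2 = 20 - 10 = 10.
       U_Y = n1*n2 - U_X = 24 - 10 = 14.
Step 4: No ties, so the exact null distribution of U (based on enumerating the C(10,4) = 210 equally likely rank assignments) gives the two-sided p-value.
Step 5: p-value = 0.761905; compare to alpha = 0.1. fail to reject H0.

U_X = 10, p = 0.761905, fail to reject H0 at alpha = 0.1.


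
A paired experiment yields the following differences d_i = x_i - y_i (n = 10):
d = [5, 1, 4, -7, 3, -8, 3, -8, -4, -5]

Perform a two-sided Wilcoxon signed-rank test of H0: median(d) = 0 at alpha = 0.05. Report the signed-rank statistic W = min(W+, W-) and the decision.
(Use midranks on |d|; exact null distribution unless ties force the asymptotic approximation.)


Step 1: Drop any zero differences (none here) and take |d_i|.
|d| = [5, 1, 4, 7, 3, 8, 3, 8, 4, 5]
Step 2: Midrank |d_i| (ties get averaged ranks).
ranks: |5|->6.5, |1|->1, |4|->4.5, |7|->8, |3|->2.5, |8|->9.5, |3|->2.5, |8|->9.5, |4|->4.5, |5|->6.5
Step 3: Attach original signs; sum ranks with positive sign and with negative sign.
W+ = 6.5 + 1 + 4.5 + 2.5 + 2.5 = 17
W- = 8 + 9.5 + 9.5 + 4.5 + 6.5 = 38
(Check: W+ + W- = 55 should equal n(n+1)/2 = 55.)
Step 4: Test statistic W = min(W+, W-) = 17.
Step 5: Ties in |d|, so use the tie-corrected normal approximation.
        E[W] = n(n+1)/4 = 10*11/4 = 27.5.
        Tie groups: |d|=3 (t=2), |d|=4 (t=2), |d|=5 (t=2), |d|=8 (t=2); sum(t^3 - t) = 24.
        Var[W] = n(n+1)(2n+1)/24 - sum(t^3-t)/48 = 2310/24 - 24/48 = 95.75.
        z = (W - E[W]) / sqrt(Var[W]) = (17 - 27.5) / 9.7852 = -1.0730.
        Two-sided p = 2*Phi(z) = 0.283249.
Step 6: alpha = 0.05. fail to reject H0.

W+ = 17, W- = 38, W = min = 17, p = 0.283249, fail to reject H0.


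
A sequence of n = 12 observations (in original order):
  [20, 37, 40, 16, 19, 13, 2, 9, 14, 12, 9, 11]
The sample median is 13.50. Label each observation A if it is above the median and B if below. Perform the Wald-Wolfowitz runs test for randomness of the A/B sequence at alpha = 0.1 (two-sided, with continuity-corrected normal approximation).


Step 1: Compute median = 13.50; label A = above, B = below.
Labels in order: AAAAABBBABBB  (n_A = 6, n_B = 6)
Step 2: Count runs R = 4.
Step 3: Under H0 (random ordering), E[R] = 2*n_A*n_B/(n_A+n_B) + 1 = 2*6*6/12 + 1 = 7.0000.
        Var[R] = 2*n_A*n_B*(2*n_A*n_B - n_A - n_B) / ((n_A+n_B)^2 * (n_A+n_B-1)) = 4320/1584 = 2.7273.
        SD[R] = 1.6514.
Step 4: Continuity-corrected z = (R + 0.5 - E[R]) / SD[R] = (4 + 0.5 - 7.0000) / 1.6514 = -1.5138.
Step 5: Two-sided p-value via normal approximation = 2*(1 - Phi(|z|)) = 0.130070.
Step 6: alpha = 0.1. fail to reject H0.

R = 4, z = -1.5138, p = 0.130070, fail to reject H0.


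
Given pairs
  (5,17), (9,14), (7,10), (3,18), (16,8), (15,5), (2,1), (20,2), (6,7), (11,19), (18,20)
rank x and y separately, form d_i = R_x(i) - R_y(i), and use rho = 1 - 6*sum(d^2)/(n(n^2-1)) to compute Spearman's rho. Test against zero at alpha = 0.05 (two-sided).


Step 1: Rank x and y separately (midranks; no ties here).
rank(x): 5->3, 9->6, 7->5, 3->2, 16->9, 15->8, 2->1, 20->11, 6->4, 11->7, 18->10
rank(y): 17->8, 14->7, 10->6, 18->9, 8->5, 5->3, 1->1, 2->2, 7->4, 19->10, 20->11
Step 2: d_i = R_x(i) - R_y(i); compute d_i^2.
  (3-8)^2=25, (6-7)^2=1, (5-6)^2=1, (2-9)^2=49, (9-5)^2=16, (8-3)^2=25, (1-1)^2=0, (11-2)^2=81, (4-4)^2=0, (7-10)^2=9, (10-11)^2=1
sum(d^2) = 208.
Step 3: rho = 1 - 6*208 / (11*(11^2 - 1)) = 1 - 1248/1320 = 0.054545.
Step 4: Under H0, t = rho * sqrt((n-2)/(1-rho^2)) = 0.1639 ~ t(9).
Step 5: Two-sided p-value from the t-distribution with 9 df = 0.873447.
Step 6: alpha = 0.05. fail to reject H0.

rho = 0.0545, p = 0.873447, fail to reject H0 at alpha = 0.05.


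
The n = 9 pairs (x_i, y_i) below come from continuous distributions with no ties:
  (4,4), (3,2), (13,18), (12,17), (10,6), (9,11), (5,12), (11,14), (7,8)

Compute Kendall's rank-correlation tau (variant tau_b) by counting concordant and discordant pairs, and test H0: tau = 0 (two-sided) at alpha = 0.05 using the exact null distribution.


Step 1: Enumerate the 36 unordered pairs (i,j) with i<j and classify each by sign(x_j-x_i) * sign(y_j-y_i).
  (1,2):dx=-1,dy=-2->C; (1,3):dx=+9,dy=+14->C; (1,4):dx=+8,dy=+13->C; (1,5):dx=+6,dy=+2->C
  (1,6):dx=+5,dy=+7->C; (1,7):dx=+1,dy=+8->C; (1,8):dx=+7,dy=+10->C; (1,9):dx=+3,dy=+4->C
  (2,3):dx=+10,dy=+16->C; (2,4):dx=+9,dy=+15->C; (2,5):dx=+7,dy=+4->C; (2,6):dx=+6,dy=+9->C
  (2,7):dx=+2,dy=+10->C; (2,8):dx=+8,dy=+12->C; (2,9):dx=+4,dy=+6->C; (3,4):dx=-1,dy=-1->C
  (3,5):dx=-3,dy=-12->C; (3,6):dx=-4,dy=-7->C; (3,7):dx=-8,dy=-6->C; (3,8):dx=-2,dy=-4->C
  (3,9):dx=-6,dy=-10->C; (4,5):dx=-2,dy=-11->C; (4,6):dx=-3,dy=-6->C; (4,7):dx=-7,dy=-5->C
  (4,8):dx=-1,dy=-3->C; (4,9):dx=-5,dy=-9->C; (5,6):dx=-1,dy=+5->D; (5,7):dx=-5,dy=+6->D
  (5,8):dx=+1,dy=+8->C; (5,9):dx=-3,dy=+2->D; (6,7):dx=-4,dy=+1->D; (6,8):dx=+2,dy=+3->C
  (6,9):dx=-2,dy=-3->C; (7,8):dx=+6,dy=+2->C; (7,9):dx=+2,dy=-4->D; (8,9):dx=-4,dy=-6->C
Step 2: C = 31, D = 5, total pairs = 36.
Step 3: tau = (C - D)/(n(n-1)/2) = (31 - 5)/36 = 0.722222.
Step 4: Exact two-sided p-value (enumerate n! = 362880 permutations of y under H0): p = 0.005886.
Step 5: alpha = 0.05. reject H0.

tau_b = 0.7222 (C=31, D=5), p = 0.005886, reject H0.


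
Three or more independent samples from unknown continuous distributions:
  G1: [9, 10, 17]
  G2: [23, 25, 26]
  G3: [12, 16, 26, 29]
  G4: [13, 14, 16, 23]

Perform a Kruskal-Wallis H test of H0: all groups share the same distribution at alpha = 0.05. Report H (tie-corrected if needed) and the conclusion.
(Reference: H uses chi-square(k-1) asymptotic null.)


Step 1: Combine all N = 14 observations and assign midranks.
sorted (value, group, rank): (9,G1,1), (10,G1,2), (12,G3,3), (13,G4,4), (14,G4,5), (16,G3,6.5), (16,G4,6.5), (17,G1,8), (23,G2,9.5), (23,G4,9.5), (25,G2,11), (26,G2,12.5), (26,G3,12.5), (29,G3,14)
Step 2: Sum ranks within each group.
R_1 = 11 (n_1 = 3)
R_2 = 33 (n_2 = 3)
R_3 = 36 (n_3 = 4)
R_4 = 25 (n_4 = 4)
Step 3: H = 12/(N(N+1)) * sum(R_i^2/n_i) - 3(N+1)
     = 12/(14*15) * (11^2/3 + 33^2/3 + 36^2/4 + 25^2/4) - 3*15
     = 0.057143 * 883.583 - 45
     = 5.490476.
Step 4: Ties present; correction factor C = 1 - 18/(14^3 - 14) = 0.993407. Corrected H = 5.490476 / 0.993407 = 5.526917.
Step 5: Under H0, H ~ chi^2(3); p-value = 0.137037.
Step 6: alpha = 0.05. fail to reject H0.

H = 5.5269, df = 3, p = 0.137037, fail to reject H0.


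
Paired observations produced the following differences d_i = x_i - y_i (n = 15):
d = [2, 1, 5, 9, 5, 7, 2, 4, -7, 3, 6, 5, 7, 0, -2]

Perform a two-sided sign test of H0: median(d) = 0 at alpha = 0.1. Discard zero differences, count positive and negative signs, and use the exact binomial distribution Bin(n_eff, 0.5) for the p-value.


Step 1: Discard zero differences. Original n = 15; n_eff = number of nonzero differences = 14.
Nonzero differences (with sign): +2, +1, +5, +9, +5, +7, +2, +4, -7, +3, +6, +5, +7, -2
Step 2: Count signs: positive = 12, negative = 2.
Step 3: Under H0: P(positive) = 0.5, so the number of positives S ~ Bin(14, 0.5).
Step 4: Two-sided exact p-value = sum of Bin(14,0.5) probabilities at or below the observed probability = 0.012939.
Step 5: alpha = 0.1. reject H0.

n_eff = 14, pos = 12, neg = 2, p = 0.012939, reject H0.


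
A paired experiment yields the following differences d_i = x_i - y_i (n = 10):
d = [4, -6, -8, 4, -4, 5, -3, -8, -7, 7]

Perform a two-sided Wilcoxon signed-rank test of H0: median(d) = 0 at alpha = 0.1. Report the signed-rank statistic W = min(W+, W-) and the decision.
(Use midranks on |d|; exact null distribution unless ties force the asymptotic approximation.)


Step 1: Drop any zero differences (none here) and take |d_i|.
|d| = [4, 6, 8, 4, 4, 5, 3, 8, 7, 7]
Step 2: Midrank |d_i| (ties get averaged ranks).
ranks: |4|->3, |6|->6, |8|->9.5, |4|->3, |4|->3, |5|->5, |3|->1, |8|->9.5, |7|->7.5, |7|->7.5
Step 3: Attach original signs; sum ranks with positive sign and with negative sign.
W+ = 3 + 3 + 5 + 7.5 = 18.5
W- = 6 + 9.5 + 3 + 1 + 9.5 + 7.5 = 36.5
(Check: W+ + W- = 55 should equal n(n+1)/2 = 55.)
Step 4: Test statistic W = min(W+, W-) = 18.5.
Step 5: Ties in |d|, so use the tie-corrected normal approximation.
        E[W] = n(n+1)/4 = 10*11/4 = 27.5.
        Tie groups: |d|=4 (t=3), |d|=7 (t=2), |d|=8 (t=2); sum(t^3 - t) = 36.
        Var[W] = n(n+1)(2n+1)/24 - sum(t^3-t)/48 = 2310/24 - 36/48 = 95.5.
        z = (W - E[W]) / sqrt(Var[W]) = (18.5 - 27.5) / 9.7724 = -0.9210.
        Two-sided p = 2*Phi(z) = 0.357071.
Step 6: alpha = 0.1. fail to reject H0.

W+ = 18.5, W- = 36.5, W = min = 18.5, p = 0.357071, fail to reject H0.


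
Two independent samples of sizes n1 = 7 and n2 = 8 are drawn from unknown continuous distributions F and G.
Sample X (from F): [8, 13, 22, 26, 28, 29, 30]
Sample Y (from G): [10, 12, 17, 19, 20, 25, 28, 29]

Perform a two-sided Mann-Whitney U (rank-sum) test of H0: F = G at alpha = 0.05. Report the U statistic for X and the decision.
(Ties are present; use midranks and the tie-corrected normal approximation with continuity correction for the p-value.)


Step 1: Combine and sort all 15 observations; assign midranks.
sorted (value, group): (8,X), (10,Y), (12,Y), (13,X), (17,Y), (19,Y), (20,Y), (22,X), (25,Y), (26,X), (28,X), (28,Y), (29,X), (29,Y), (30,X)
ranks: 8->1, 10->2, 12->3, 13->4, 17->5, 19->6, 20->7, 22->8, 25->9, 26->10, 28->11.5, 28->11.5, 29->13.5, 29->13.5, 30->15
Step 2: Rank sum for X: R1 = 1 + 4 + 8 + 10 + 11.5 + 13.5 + 15 = 63.
Step 3: U_X = R1 - n1(n1+1)/2 = 63 - 7*8/2 = 63 - 28 = 35.
       U_Y = n1*n2 - U_X = 56 - 35 = 21.
Step 4: Ties are present, so use the tie-corrected normal approximation (with continuity correction) for the p-value.
Step 5: p-value = 0.451104; compare to alpha = 0.05. fail to reject H0.

U_X = 35, p = 0.451104, fail to reject H0 at alpha = 0.05.


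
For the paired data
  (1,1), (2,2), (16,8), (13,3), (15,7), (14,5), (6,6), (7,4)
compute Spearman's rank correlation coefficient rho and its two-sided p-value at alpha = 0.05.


Step 1: Rank x and y separately (midranks; no ties here).
rank(x): 1->1, 2->2, 16->8, 13->5, 15->7, 14->6, 6->3, 7->4
rank(y): 1->1, 2->2, 8->8, 3->3, 7->7, 5->5, 6->6, 4->4
Step 2: d_i = R_x(i) - R_y(i); compute d_i^2.
  (1-1)^2=0, (2-2)^2=0, (8-8)^2=0, (5-3)^2=4, (7-7)^2=0, (6-5)^2=1, (3-6)^2=9, (4-4)^2=0
sum(d^2) = 14.
Step 3: rho = 1 - 6*14 / (8*(8^2 - 1)) = 1 - 84/504 = 0.833333.
Step 4: Under H0, t = rho * sqrt((n-2)/(1-rho^2)) = 3.6927 ~ t(6).
Step 5: Two-sided p-value from the t-distribution with 6 df = 0.010176.
Step 6: alpha = 0.05. reject H0.

rho = 0.8333, p = 0.010176, reject H0 at alpha = 0.05.


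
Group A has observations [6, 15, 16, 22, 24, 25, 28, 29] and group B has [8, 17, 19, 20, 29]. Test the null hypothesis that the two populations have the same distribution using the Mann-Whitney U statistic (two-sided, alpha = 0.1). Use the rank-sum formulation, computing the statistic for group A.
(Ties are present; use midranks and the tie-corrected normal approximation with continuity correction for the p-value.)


Step 1: Combine and sort all 13 observations; assign midranks.
sorted (value, group): (6,X), (8,Y), (15,X), (16,X), (17,Y), (19,Y), (20,Y), (22,X), (24,X), (25,X), (28,X), (29,X), (29,Y)
ranks: 6->1, 8->2, 15->3, 16->4, 17->5, 19->6, 20->7, 22->8, 24->9, 25->10, 28->11, 29->12.5, 29->12.5
Step 2: Rank sum for X: R1 = 1 + 3 + 4 + 8 + 9 + 10 + 11 + 12.5 = 58.5.
Step 3: U_X = R1 - n1(n1+1)/2 = 58.5 - 8*9/2 = 58.5 - 36 = 22.5.
       U_Y = n1*n2 - U_X = 40 - 22.5 = 17.5.
Step 4: Ties are present, so use the tie-corrected normal approximation (with continuity correction) for the p-value.
Step 5: p-value = 0.769390; compare to alpha = 0.1. fail to reject H0.

U_X = 22.5, p = 0.769390, fail to reject H0 at alpha = 0.1.


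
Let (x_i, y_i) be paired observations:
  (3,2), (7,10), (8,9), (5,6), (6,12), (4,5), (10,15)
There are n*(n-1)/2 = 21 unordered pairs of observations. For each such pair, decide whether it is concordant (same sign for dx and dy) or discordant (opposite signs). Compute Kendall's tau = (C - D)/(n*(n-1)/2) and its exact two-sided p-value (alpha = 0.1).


Step 1: Enumerate the 21 unordered pairs (i,j) with i<j and classify each by sign(x_j-x_i) * sign(y_j-y_i).
  (1,2):dx=+4,dy=+8->C; (1,3):dx=+5,dy=+7->C; (1,4):dx=+2,dy=+4->C; (1,5):dx=+3,dy=+10->C
  (1,6):dx=+1,dy=+3->C; (1,7):dx=+7,dy=+13->C; (2,3):dx=+1,dy=-1->D; (2,4):dx=-2,dy=-4->C
  (2,5):dx=-1,dy=+2->D; (2,6):dx=-3,dy=-5->C; (2,7):dx=+3,dy=+5->C; (3,4):dx=-3,dy=-3->C
  (3,5):dx=-2,dy=+3->D; (3,6):dx=-4,dy=-4->C; (3,7):dx=+2,dy=+6->C; (4,5):dx=+1,dy=+6->C
  (4,6):dx=-1,dy=-1->C; (4,7):dx=+5,dy=+9->C; (5,6):dx=-2,dy=-7->C; (5,7):dx=+4,dy=+3->C
  (6,7):dx=+6,dy=+10->C
Step 2: C = 18, D = 3, total pairs = 21.
Step 3: tau = (C - D)/(n(n-1)/2) = (18 - 3)/21 = 0.714286.
Step 4: Exact two-sided p-value (enumerate n! = 5040 permutations of y under H0): p = 0.030159.
Step 5: alpha = 0.1. reject H0.

tau_b = 0.7143 (C=18, D=3), p = 0.030159, reject H0.


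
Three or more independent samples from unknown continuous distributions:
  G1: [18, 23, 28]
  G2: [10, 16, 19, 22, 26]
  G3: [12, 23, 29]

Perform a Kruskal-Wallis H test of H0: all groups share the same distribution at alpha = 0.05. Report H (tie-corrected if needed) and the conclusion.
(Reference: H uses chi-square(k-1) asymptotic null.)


Step 1: Combine all N = 11 observations and assign midranks.
sorted (value, group, rank): (10,G2,1), (12,G3,2), (16,G2,3), (18,G1,4), (19,G2,5), (22,G2,6), (23,G1,7.5), (23,G3,7.5), (26,G2,9), (28,G1,10), (29,G3,11)
Step 2: Sum ranks within each group.
R_1 = 21.5 (n_1 = 3)
R_2 = 24 (n_2 = 5)
R_3 = 20.5 (n_3 = 3)
Step 3: H = 12/(N(N+1)) * sum(R_i^2/n_i) - 3(N+1)
     = 12/(11*12) * (21.5^2/3 + 24^2/5 + 20.5^2/3) - 3*12
     = 0.090909 * 409.367 - 36
     = 1.215152.
Step 4: Ties present; correction factor C = 1 - 6/(11^3 - 11) = 0.995455. Corrected H = 1.215152 / 0.995455 = 1.220700.
Step 5: Under H0, H ~ chi^2(2); p-value = 0.543161.
Step 6: alpha = 0.05. fail to reject H0.

H = 1.2207, df = 2, p = 0.543161, fail to reject H0.


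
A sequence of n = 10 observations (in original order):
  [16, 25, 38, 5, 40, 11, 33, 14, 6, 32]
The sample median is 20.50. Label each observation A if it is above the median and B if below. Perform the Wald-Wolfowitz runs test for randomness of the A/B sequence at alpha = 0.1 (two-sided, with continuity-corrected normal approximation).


Step 1: Compute median = 20.50; label A = above, B = below.
Labels in order: BAABABABBA  (n_A = 5, n_B = 5)
Step 2: Count runs R = 8.
Step 3: Under H0 (random ordering), E[R] = 2*n_A*n_B/(n_A+n_B) + 1 = 2*5*5/10 + 1 = 6.0000.
        Var[R] = 2*n_A*n_B*(2*n_A*n_B - n_A - n_B) / ((n_A+n_B)^2 * (n_A+n_B-1)) = 2000/900 = 2.2222.
        SD[R] = 1.4907.
Step 4: Continuity-corrected z = (R - 0.5 - E[R]) / SD[R] = (8 - 0.5 - 6.0000) / 1.4907 = 1.0062.
Step 5: Two-sided p-value via normal approximation = 2*(1 - Phi(|z|)) = 0.314305.
Step 6: alpha = 0.1. fail to reject H0.

R = 8, z = 1.0062, p = 0.314305, fail to reject H0.


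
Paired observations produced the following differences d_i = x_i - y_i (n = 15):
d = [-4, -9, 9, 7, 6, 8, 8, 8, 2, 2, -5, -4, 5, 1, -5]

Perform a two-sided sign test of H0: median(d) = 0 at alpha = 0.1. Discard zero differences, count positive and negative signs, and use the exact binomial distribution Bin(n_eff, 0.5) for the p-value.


Step 1: Discard zero differences. Original n = 15; n_eff = number of nonzero differences = 15.
Nonzero differences (with sign): -4, -9, +9, +7, +6, +8, +8, +8, +2, +2, -5, -4, +5, +1, -5
Step 2: Count signs: positive = 10, negative = 5.
Step 3: Under H0: P(positive) = 0.5, so the number of positives S ~ Bin(15, 0.5).
Step 4: Two-sided exact p-value = sum of Bin(15,0.5) probabilities at or below the observed probability = 0.301758.
Step 5: alpha = 0.1. fail to reject H0.

n_eff = 15, pos = 10, neg = 5, p = 0.301758, fail to reject H0.


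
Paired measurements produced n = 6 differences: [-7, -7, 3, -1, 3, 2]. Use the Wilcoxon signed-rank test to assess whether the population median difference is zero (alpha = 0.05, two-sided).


Step 1: Drop any zero differences (none here) and take |d_i|.
|d| = [7, 7, 3, 1, 3, 2]
Step 2: Midrank |d_i| (ties get averaged ranks).
ranks: |7|->5.5, |7|->5.5, |3|->3.5, |1|->1, |3|->3.5, |2|->2
Step 3: Attach original signs; sum ranks with positive sign and with negative sign.
W+ = 3.5 + 3.5 + 2 = 9
W- = 5.5 + 5.5 + 1 = 12
(Check: W+ + W- = 21 should equal n(n+1)/2 = 21.)
Step 4: Test statistic W = min(W+, W-) = 9.
Step 5: Ties in |d|, so use the tie-corrected normal approximation.
        E[W] = n(n+1)/4 = 6*7/4 = 10.5.
        Tie groups: |d|=3 (t=2), |d|=7 (t=2); sum(t^3 - t) = 12.
        Var[W] = n(n+1)(2n+1)/24 - sum(t^3-t)/48 = 546/24 - 12/48 = 22.5.
        z = (W - E[W]) / sqrt(Var[W]) = (9 - 10.5) / 4.7434 = -0.3162.
        Two-sided p = 2*Phi(z) = 0.751830.
Step 6: alpha = 0.05. fail to reject H0.

W+ = 9, W- = 12, W = min = 9, p = 0.751830, fail to reject H0.


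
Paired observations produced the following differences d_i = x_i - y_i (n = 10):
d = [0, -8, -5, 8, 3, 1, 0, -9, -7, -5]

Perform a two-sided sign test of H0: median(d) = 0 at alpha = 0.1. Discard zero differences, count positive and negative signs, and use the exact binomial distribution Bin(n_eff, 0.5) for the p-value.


Step 1: Discard zero differences. Original n = 10; n_eff = number of nonzero differences = 8.
Nonzero differences (with sign): -8, -5, +8, +3, +1, -9, -7, -5
Step 2: Count signs: positive = 3, negative = 5.
Step 3: Under H0: P(positive) = 0.5, so the number of positives S ~ Bin(8, 0.5).
Step 4: Two-sided exact p-value = sum of Bin(8,0.5) probabilities at or below the observed probability = 0.726562.
Step 5: alpha = 0.1. fail to reject H0.

n_eff = 8, pos = 3, neg = 5, p = 0.726562, fail to reject H0.


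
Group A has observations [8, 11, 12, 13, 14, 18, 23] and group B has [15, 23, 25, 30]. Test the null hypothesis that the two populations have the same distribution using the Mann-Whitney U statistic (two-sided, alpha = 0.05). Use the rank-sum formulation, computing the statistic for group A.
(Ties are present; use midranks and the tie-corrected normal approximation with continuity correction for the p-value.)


Step 1: Combine and sort all 11 observations; assign midranks.
sorted (value, group): (8,X), (11,X), (12,X), (13,X), (14,X), (15,Y), (18,X), (23,X), (23,Y), (25,Y), (30,Y)
ranks: 8->1, 11->2, 12->3, 13->4, 14->5, 15->6, 18->7, 23->8.5, 23->8.5, 25->10, 30->11
Step 2: Rank sum for X: R1 = 1 + 2 + 3 + 4 + 5 + 7 + 8.5 = 30.5.
Step 3: U_X = R1 - n1(n1+1)/2 = 30.5 - 7*8/2 = 30.5 - 28 = 2.5.
       U_Y = n1*n2 - U_X = 28 - 2.5 = 25.5.
Step 4: Ties are present, so use the tie-corrected normal approximation (with continuity correction) for the p-value.
Step 5: p-value = 0.037202; compare to alpha = 0.05. reject H0.

U_X = 2.5, p = 0.037202, reject H0 at alpha = 0.05.


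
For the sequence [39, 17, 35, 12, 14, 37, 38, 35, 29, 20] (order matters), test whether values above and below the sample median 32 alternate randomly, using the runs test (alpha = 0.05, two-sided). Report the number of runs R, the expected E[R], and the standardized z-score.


Step 1: Compute median = 32; label A = above, B = below.
Labels in order: ABABBAAABB  (n_A = 5, n_B = 5)
Step 2: Count runs R = 6.
Step 3: Under H0 (random ordering), E[R] = 2*n_A*n_B/(n_A+n_B) + 1 = 2*5*5/10 + 1 = 6.0000.
        Var[R] = 2*n_A*n_B*(2*n_A*n_B - n_A - n_B) / ((n_A+n_B)^2 * (n_A+n_B-1)) = 2000/900 = 2.2222.
        SD[R] = 1.4907.
Step 4: R = E[R], so z = 0 with no continuity correction.
Step 5: Two-sided p-value via normal approximation = 2*(1 - Phi(|z|)) = 1.000000.
Step 6: alpha = 0.05. fail to reject H0.

R = 6, z = 0.0000, p = 1.000000, fail to reject H0.


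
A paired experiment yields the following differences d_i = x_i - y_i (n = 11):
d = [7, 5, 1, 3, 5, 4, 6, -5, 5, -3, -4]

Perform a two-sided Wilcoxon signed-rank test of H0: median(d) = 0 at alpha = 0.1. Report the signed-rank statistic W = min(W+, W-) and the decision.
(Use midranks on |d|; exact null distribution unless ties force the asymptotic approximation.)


Step 1: Drop any zero differences (none here) and take |d_i|.
|d| = [7, 5, 1, 3, 5, 4, 6, 5, 5, 3, 4]
Step 2: Midrank |d_i| (ties get averaged ranks).
ranks: |7|->11, |5|->7.5, |1|->1, |3|->2.5, |5|->7.5, |4|->4.5, |6|->10, |5|->7.5, |5|->7.5, |3|->2.5, |4|->4.5
Step 3: Attach original signs; sum ranks with positive sign and with negative sign.
W+ = 11 + 7.5 + 1 + 2.5 + 7.5 + 4.5 + 10 + 7.5 = 51.5
W- = 7.5 + 2.5 + 4.5 = 14.5
(Check: W+ + W- = 66 should equal n(n+1)/2 = 66.)
Step 4: Test statistic W = min(W+, W-) = 14.5.
Step 5: Ties in |d|, so use the tie-corrected normal approximation.
        E[W] = n(n+1)/4 = 11*12/4 = 33.
        Tie groups: |d|=3 (t=2), |d|=4 (t=2), |d|=5 (t=4); sum(t^3 - t) = 72.
        Var[W] = n(n+1)(2n+1)/24 - sum(t^3-t)/48 = 3036/24 - 72/48 = 125.
        z = (W - E[W]) / sqrt(Var[W]) = (14.5 - 33) / 11.1803 = -1.6547.
        Two-sided p = 2*Phi(z) = 0.097987.
Step 6: alpha = 0.1. reject H0.

W+ = 51.5, W- = 14.5, W = min = 14.5, p = 0.097987, reject H0.


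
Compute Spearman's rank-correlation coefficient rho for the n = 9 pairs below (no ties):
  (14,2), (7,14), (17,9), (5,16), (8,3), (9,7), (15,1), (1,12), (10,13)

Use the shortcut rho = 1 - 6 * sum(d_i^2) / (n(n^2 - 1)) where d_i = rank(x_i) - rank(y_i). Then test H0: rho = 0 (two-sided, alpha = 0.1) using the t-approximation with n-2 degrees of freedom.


Step 1: Rank x and y separately (midranks; no ties here).
rank(x): 14->7, 7->3, 17->9, 5->2, 8->4, 9->5, 15->8, 1->1, 10->6
rank(y): 2->2, 14->8, 9->5, 16->9, 3->3, 7->4, 1->1, 12->6, 13->7
Step 2: d_i = R_x(i) - R_y(i); compute d_i^2.
  (7-2)^2=25, (3-8)^2=25, (9-5)^2=16, (2-9)^2=49, (4-3)^2=1, (5-4)^2=1, (8-1)^2=49, (1-6)^2=25, (6-7)^2=1
sum(d^2) = 192.
Step 3: rho = 1 - 6*192 / (9*(9^2 - 1)) = 1 - 1152/720 = -0.600000.
Step 4: Under H0, t = rho * sqrt((n-2)/(1-rho^2)) = -1.9843 ~ t(7).
Step 5: Two-sided p-value from the t-distribution with 7 df = 0.087623.
Step 6: alpha = 0.1. reject H0.

rho = -0.6000, p = 0.087623, reject H0 at alpha = 0.1.


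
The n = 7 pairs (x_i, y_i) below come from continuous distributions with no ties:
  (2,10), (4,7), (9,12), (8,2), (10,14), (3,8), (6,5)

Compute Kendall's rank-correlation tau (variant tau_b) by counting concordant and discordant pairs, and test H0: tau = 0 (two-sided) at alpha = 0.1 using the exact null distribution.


Step 1: Enumerate the 21 unordered pairs (i,j) with i<j and classify each by sign(x_j-x_i) * sign(y_j-y_i).
  (1,2):dx=+2,dy=-3->D; (1,3):dx=+7,dy=+2->C; (1,4):dx=+6,dy=-8->D; (1,5):dx=+8,dy=+4->C
  (1,6):dx=+1,dy=-2->D; (1,7):dx=+4,dy=-5->D; (2,3):dx=+5,dy=+5->C; (2,4):dx=+4,dy=-5->D
  (2,5):dx=+6,dy=+7->C; (2,6):dx=-1,dy=+1->D; (2,7):dx=+2,dy=-2->D; (3,4):dx=-1,dy=-10->C
  (3,5):dx=+1,dy=+2->C; (3,6):dx=-6,dy=-4->C; (3,7):dx=-3,dy=-7->C; (4,5):dx=+2,dy=+12->C
  (4,6):dx=-5,dy=+6->D; (4,7):dx=-2,dy=+3->D; (5,6):dx=-7,dy=-6->C; (5,7):dx=-4,dy=-9->C
  (6,7):dx=+3,dy=-3->D
Step 2: C = 11, D = 10, total pairs = 21.
Step 3: tau = (C - D)/(n(n-1)/2) = (11 - 10)/21 = 0.047619.
Step 4: Exact two-sided p-value (enumerate n! = 5040 permutations of y under H0): p = 1.000000.
Step 5: alpha = 0.1. fail to reject H0.

tau_b = 0.0476 (C=11, D=10), p = 1.000000, fail to reject H0.


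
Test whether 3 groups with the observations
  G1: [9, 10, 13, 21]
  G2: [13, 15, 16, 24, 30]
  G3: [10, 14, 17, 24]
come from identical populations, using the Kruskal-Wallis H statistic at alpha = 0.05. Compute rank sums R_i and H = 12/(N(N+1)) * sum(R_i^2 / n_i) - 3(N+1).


Step 1: Combine all N = 13 observations and assign midranks.
sorted (value, group, rank): (9,G1,1), (10,G1,2.5), (10,G3,2.5), (13,G1,4.5), (13,G2,4.5), (14,G3,6), (15,G2,7), (16,G2,8), (17,G3,9), (21,G1,10), (24,G2,11.5), (24,G3,11.5), (30,G2,13)
Step 2: Sum ranks within each group.
R_1 = 18 (n_1 = 4)
R_2 = 44 (n_2 = 5)
R_3 = 29 (n_3 = 4)
Step 3: H = 12/(N(N+1)) * sum(R_i^2/n_i) - 3(N+1)
     = 12/(13*14) * (18^2/4 + 44^2/5 + 29^2/4) - 3*14
     = 0.065934 * 678.45 - 42
     = 2.732967.
Step 4: Ties present; correction factor C = 1 - 18/(13^3 - 13) = 0.991758. Corrected H = 2.732967 / 0.991758 = 2.755679.
Step 5: Under H0, H ~ chi^2(2); p-value = 0.252123.
Step 6: alpha = 0.05. fail to reject H0.

H = 2.7557, df = 2, p = 0.252123, fail to reject H0.
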